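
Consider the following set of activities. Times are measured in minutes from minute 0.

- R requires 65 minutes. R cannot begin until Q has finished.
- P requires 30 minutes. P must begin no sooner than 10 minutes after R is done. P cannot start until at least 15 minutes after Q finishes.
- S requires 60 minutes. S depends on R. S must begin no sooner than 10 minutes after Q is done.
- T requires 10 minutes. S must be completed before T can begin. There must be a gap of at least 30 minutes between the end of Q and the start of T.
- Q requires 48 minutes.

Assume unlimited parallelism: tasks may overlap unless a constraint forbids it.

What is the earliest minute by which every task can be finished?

Q has no prerequisites, so it starts at minute 0 and finishes at minute 48.
R cannot begin until Q (finishes minute 48). It runs from minute 48 to 48 + 65 = minute 113.
S has to wait for R (finishes minute 113); Q (finishes minute 48, plus 10-minute gap → minute 58). The latest of these is minute 113, so S runs minute 113 to 113 + 60 = minute 173.
T cannot start until S (finishes minute 173); Q (finishes minute 48, plus 30-minute gap → minute 78). The controlling bound is minute 173, so T finishes at 173 + 10 = minute 183.
P has to wait for R (finishes minute 113, plus 10-minute gap → minute 123); Q (finishes minute 48, plus 15-minute gap → minute 63). The latest of these is minute 123, so P runs minute 123 to 123 + 30 = minute 153.
All tasks are finished once the last one completes. Finish times: P at 153, Q at 48, R at 113, S at 173, T at 183. The latest is minute 183.

183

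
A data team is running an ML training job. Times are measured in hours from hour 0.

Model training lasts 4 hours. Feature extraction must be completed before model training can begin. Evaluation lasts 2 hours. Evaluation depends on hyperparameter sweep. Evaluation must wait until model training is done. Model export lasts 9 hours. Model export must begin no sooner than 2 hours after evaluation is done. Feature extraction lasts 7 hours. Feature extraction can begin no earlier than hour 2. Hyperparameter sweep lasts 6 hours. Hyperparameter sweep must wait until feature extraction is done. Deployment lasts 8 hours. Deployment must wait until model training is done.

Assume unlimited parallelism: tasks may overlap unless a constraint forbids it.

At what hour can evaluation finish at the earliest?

Feature extraction cannot begin until its own release at hour 2. It runs from hour 2 to 2 + 7 = hour 9.
Model training cannot begin until feature extraction (finishes hour 9). It runs from hour 9 to 9 + 4 = hour 13.
Hyperparameter sweep cannot begin until feature extraction (finishes hour 9). It runs from hour 9 to 9 + 6 = hour 15.
Evaluation needs all of hyperparameter sweep (finishes hour 15); model training (finishes hour 13). That puts its earliest start at hour 15; it finishes at 15 + 2 = hour 17.

17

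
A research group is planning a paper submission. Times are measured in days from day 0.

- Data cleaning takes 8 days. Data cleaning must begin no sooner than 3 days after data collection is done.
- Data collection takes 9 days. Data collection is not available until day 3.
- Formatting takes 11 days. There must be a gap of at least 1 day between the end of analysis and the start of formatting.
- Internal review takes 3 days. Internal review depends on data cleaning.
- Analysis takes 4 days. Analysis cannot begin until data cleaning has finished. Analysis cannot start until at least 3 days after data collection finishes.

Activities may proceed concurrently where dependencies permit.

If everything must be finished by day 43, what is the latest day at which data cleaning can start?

19

Formatting must finish by day 43; it takes 11 days, so it must start by 43 − 11 = day 32.
Analysis must finish before formatting (must start by day 32, minus 1-day gap → day 31). With a 4-day duration, analysis must start by 31 − 4 = day 27.
Nothing follows internal review; the deadline of day 43 is its only limit. It must start by 43 − 3 = day 40.
Data cleaning must finish in time for analysis (must start by day 27); internal review (must start by day 40). The tightest is day 27, so data cleaning must start by 27 − 8 = day 19.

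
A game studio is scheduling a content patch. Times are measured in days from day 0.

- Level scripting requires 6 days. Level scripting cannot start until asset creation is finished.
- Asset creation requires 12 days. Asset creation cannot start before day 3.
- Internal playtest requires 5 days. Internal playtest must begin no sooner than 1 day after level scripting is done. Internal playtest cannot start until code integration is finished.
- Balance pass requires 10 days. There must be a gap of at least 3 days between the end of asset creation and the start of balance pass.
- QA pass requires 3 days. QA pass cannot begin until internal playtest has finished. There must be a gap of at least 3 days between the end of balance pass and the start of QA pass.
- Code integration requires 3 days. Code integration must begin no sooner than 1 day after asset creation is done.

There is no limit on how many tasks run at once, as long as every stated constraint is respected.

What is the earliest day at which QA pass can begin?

31

After its own release at day 3, asset creation can start at day 3 and finishes at day 15.
After asset creation (finishes day 15, plus 3-day gap → day 18), balance pass can start at day 18 and finishes at day 28.
After asset creation (finishes day 15, plus 1-day gap → day 16), code integration can start at day 16 and finishes at day 19.
Level scripting waits on asset creation (finishes day 15), so it starts at day 15 and finishes at 15 + 6 = day 21.
Internal playtest has to wait for level scripting (finishes day 21, plus 1-day gap → day 22); code integration (finishes day 19). The latest of these is day 22, so internal playtest runs day 22 to 22 + 5 = day 27.
QA pass waits on internal playtest (finishes day 27); balance pass (finishes day 28, plus 3-day gap → day 31). The latest of these is day 31, which is the earliest QA pass can start.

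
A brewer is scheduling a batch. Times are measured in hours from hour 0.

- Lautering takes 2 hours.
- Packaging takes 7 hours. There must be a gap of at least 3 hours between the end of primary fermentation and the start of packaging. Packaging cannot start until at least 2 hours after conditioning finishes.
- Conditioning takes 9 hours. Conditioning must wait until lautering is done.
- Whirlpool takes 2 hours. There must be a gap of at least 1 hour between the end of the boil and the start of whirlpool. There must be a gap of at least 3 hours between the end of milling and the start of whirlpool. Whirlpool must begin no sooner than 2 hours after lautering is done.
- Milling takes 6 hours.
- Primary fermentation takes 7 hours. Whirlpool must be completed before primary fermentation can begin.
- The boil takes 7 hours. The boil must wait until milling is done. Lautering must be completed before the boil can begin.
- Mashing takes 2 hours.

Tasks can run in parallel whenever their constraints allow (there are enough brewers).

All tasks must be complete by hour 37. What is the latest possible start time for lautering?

Nothing follows packaging; the deadline of hour 37 is its only limit. It must start by 37 − 7 = hour 30.
Primary fermentation has to be done before packaging (must start by hour 30, minus 3-hour gap → hour 27). That means finishing by hour 27, i.e. starting by 27 − 7 = hour 20.
Since primary fermentation (must start by hour 20) depends on it, whirlpool must finish by hour 20. Backing off its 2-hour duration gives a latest start of hour 18.
The boil has to be done before whirlpool (must start by hour 18, minus 1-hour gap → hour 17). That means finishing by hour 17, i.e. starting by 17 − 7 = hour 10.
Conditioning must finish before packaging (must start by hour 30, minus 2-hour gap → hour 28). With a 9-hour duration, conditioning must start by 28 − 9 = hour 19.
Lautering must finish in time for the boil (must start by hour 10); whirlpool (must start by hour 18, minus 2-hour gap → hour 16); conditioning (must start by hour 19). The tightest is hour 10, so lautering must start by 10 − 2 = hour 8.

8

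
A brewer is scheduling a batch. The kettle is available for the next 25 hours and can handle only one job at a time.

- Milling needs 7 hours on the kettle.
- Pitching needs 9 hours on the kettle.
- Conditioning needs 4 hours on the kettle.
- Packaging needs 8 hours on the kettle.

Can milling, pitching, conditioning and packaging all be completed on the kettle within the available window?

No

Running back to back, the jobs need 7 + 9 + 4 + 8 = 28 hours on the kettle.
Since 28 > 25, they cannot all fit.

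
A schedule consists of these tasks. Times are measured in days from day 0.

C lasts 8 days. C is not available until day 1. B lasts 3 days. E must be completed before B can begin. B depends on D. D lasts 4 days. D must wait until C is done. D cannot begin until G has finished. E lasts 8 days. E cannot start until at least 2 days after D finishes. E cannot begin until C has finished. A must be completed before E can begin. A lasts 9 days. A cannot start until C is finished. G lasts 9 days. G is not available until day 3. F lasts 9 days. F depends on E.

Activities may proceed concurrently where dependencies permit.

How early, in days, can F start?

26

After its own release at day 3, G can start at day 3 and finishes at day 12.
C cannot begin until its own release at day 1. It runs from day 1 to 1 + 8 = day 9.
D cannot start until C (finishes day 9); G (finishes day 12). The controlling bound is day 12, so D finishes at 12 + 4 = day 16.
After C (finishes day 9), A can start at day 9 and finishes at day 18.
E needs all of D (finishes day 16, plus 2-day gap → day 18); C (finishes day 9); A (finishes day 18). That puts its earliest start at day 18; it finishes at 18 + 8 = day 26.
F waits on E (finishes day 26), so the earliest it can start is day 26.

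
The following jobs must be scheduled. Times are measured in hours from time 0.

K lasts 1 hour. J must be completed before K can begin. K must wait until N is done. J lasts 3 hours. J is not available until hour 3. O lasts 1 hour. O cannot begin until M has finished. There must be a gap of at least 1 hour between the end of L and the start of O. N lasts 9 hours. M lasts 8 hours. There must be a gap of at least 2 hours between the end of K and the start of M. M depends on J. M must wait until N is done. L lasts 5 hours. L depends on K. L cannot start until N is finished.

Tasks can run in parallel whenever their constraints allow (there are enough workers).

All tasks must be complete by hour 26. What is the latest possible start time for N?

Nothing follows O; the deadline of hour 26 is its only limit. It must start by 26 − 1 = hour 25.
L feeds into O (must start by hour 25, minus 1-hour gap → hour 24); so L must finish by hour 24 and therefore start by hour 19.
M feeds into O (must start by hour 25); so M must finish by hour 25 and therefore start by hour 17.
For K: L (must start by hour 19); M (must start by hour 17, minus 2-hour gap → hour 15). The most restrictive is hour 15; with a 1-hour duration, K must start by hour 14.
For N: K (must start by hour 14); L (must start by hour 19); M (must start by hour 17). The most restrictive is hour 14; with a 9-hour duration, N must start by hour 5.

5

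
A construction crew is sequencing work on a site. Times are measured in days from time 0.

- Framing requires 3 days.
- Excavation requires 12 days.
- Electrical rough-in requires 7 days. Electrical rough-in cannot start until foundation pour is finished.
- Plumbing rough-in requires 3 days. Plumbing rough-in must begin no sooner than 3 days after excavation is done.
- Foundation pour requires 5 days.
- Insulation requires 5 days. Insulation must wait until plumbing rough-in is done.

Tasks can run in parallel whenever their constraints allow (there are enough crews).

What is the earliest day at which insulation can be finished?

Excavation can start immediately at day 0; it finishes at day 12.
Plumbing rough-in cannot begin until excavation (finishes day 12, plus 3-day gap → day 15). It runs from day 15 to 15 + 3 = day 18.
Insulation cannot begin until plumbing rough-in (finishes day 18). It runs from day 18 to 18 + 5 = day 23.

23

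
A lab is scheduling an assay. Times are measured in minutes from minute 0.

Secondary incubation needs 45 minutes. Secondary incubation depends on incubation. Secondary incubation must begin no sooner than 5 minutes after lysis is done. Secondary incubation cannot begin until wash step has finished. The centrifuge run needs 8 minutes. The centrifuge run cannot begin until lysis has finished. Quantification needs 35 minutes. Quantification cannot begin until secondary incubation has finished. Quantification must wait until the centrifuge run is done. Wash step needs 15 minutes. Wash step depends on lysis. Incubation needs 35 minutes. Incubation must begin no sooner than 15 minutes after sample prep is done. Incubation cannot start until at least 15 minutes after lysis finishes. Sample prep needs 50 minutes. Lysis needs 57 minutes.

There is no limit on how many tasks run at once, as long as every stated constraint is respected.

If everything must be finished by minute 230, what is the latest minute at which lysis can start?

To finish by minute 230, quantification (duration 35) must start no later than minute 195.
Secondary incubation must finish before quantification (must start by minute 195). With a 45-minute duration, secondary incubation must start by 195 − 45 = minute 150.
Incubation feeds into secondary incubation (must start by minute 150); so incubation must finish by minute 150 and therefore start by minute 115.
The centrifuge run must finish before quantification (must start by minute 195). With an 8-minute duration, the centrifuge run must start by 195 − 8 = minute 187.
Wash step feeds into secondary incubation (must start by minute 150); so wash step must finish by minute 150 and therefore start by minute 135.
Lysis has several dependents: incubation (must start by minute 115, minus 15-minute gap → minute 100); the centrifuge run (must start by minute 187); wash step (must start by minute 135); secondary incubation (must start by minute 150, minus 5-minute gap → minute 145). The earliest of those limits is minute 100, so lysis must start by 100 − 57 = minute 43.

43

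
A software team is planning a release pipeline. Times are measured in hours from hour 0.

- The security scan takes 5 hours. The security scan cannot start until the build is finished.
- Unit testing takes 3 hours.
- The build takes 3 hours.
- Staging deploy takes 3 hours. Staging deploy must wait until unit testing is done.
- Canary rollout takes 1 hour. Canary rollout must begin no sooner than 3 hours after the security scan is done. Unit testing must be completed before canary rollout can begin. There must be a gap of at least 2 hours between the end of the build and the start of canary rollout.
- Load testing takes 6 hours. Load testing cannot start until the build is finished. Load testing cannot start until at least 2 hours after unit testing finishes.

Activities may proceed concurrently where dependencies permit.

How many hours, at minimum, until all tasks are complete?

12

Unit testing has no prerequisites, so it starts at hour 0 and finishes at hour 3.
After unit testing (finishes hour 3), staging deploy can start at hour 3 and finishes at hour 6.
Nothing blocks the build, so it runs from hour 0 to hour 3.
Load testing needs all of the build (finishes hour 3); unit testing (finishes hour 3, plus 2-hour gap → hour 5). That puts its earliest start at hour 5; it finishes at 5 + 6 = hour 11.
The security scan waits on the build (finishes hour 3), so it starts at hour 3 and finishes at 3 + 5 = hour 8.
Canary rollout cannot start until the security scan (finishes hour 8, plus 3-hour gap → hour 11); unit testing (finishes hour 3); the build (finishes hour 3, plus 2-hour gap → hour 5). The controlling bound is hour 11, so canary rollout finishes at 11 + 1 = hour 12.
All tasks are finished once the last one completes. Finish times: The build at 3, Unit testing at 3, The security scan at 8, Staging deploy at 6, Canary rollout at 12, Load testing at 11. The latest is hour 12.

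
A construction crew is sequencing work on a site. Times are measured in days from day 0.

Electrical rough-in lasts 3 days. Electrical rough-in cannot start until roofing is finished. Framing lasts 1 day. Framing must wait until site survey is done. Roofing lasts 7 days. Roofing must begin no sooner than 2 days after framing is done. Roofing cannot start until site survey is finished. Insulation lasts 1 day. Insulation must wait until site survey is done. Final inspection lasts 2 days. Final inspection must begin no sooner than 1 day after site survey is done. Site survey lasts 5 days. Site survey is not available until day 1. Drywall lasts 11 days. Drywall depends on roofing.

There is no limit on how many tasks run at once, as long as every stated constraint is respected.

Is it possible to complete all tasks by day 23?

Site survey cannot begin until its own release at day 1. It runs from day 1 to 1 + 5 = day 6.
After site survey (finishes day 6, plus 1-day gap → day 7), final inspection can start at day 7 and finishes at day 9.
Insulation waits on site survey (finishes day 6), so it starts at day 6 and finishes at 6 + 1 = day 7.
Framing cannot begin until site survey (finishes day 6). It runs from day 6 to 6 + 1 = day 7.
Roofing cannot start until framing (finishes day 7, plus 2-day gap → day 9); site survey (finishes day 6). The controlling bound is day 9, so roofing finishes at 9 + 7 = day 16.
Drywall waits on roofing (finishes day 16), so it starts at day 16 and finishes at 16 + 11 = day 27.
Electrical rough-in cannot begin until roofing (finishes day 16). It runs from day 16 to 16 + 3 = day 19.
The earliest everything can be done is day 27, which is after the deadline of 23, so it is not possible.

No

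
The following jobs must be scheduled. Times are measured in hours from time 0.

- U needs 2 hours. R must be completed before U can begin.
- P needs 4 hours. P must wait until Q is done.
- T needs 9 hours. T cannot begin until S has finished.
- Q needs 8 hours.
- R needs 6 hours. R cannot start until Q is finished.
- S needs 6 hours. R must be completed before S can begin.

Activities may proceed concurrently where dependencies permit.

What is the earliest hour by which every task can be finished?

29

Q can start immediately at hour 0; it finishes at hour 8.
After Q (finishes hour 8), R can start at hour 8 and finishes at hour 14.
After R (finishes hour 14), U can start at hour 14 and finishes at hour 16.
S cannot begin until R (finishes hour 14). It runs from hour 14 to 14 + 6 = hour 20.
T waits on S (finishes hour 20), so it starts at hour 20 and finishes at 20 + 9 = hour 29.
P cannot begin until Q (finishes hour 8). It runs from hour 8 to 8 + 4 = hour 12.
All tasks are finished once the last one completes. Finish times: P at 12, Q at 8, R at 14, S at 20, T at 29, U at 16. The latest is hour 29.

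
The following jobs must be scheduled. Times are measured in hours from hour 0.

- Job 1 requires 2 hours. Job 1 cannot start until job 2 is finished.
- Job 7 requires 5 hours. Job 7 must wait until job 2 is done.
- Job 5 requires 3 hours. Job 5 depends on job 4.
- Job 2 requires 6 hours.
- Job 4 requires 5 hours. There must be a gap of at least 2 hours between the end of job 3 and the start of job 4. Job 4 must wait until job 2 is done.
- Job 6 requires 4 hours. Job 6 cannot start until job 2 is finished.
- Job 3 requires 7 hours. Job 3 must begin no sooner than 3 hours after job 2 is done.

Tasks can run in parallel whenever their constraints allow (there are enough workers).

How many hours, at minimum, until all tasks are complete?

Nothing blocks job 2, so it runs from hour 0 to hour 6.
Job 7 waits on job 2 (finishes hour 6), so it starts at hour 6 and finishes at 6 + 5 = hour 11.
Job 6 cannot begin until job 2 (finishes hour 6). It runs from hour 6 to 6 + 4 = hour 10.
Job 3 waits on job 2 (finishes hour 6, plus 3-hour gap → hour 9), so it starts at hour 9 and finishes at 9 + 7 = hour 16.
For job 4: job 3 (finishes hour 16, plus 2-hour gap → hour 18); job 2 (finishes hour 6). Taking the maximum gives a start of hour 18, and it finishes at 18 + 5 = hour 23.
After job 4 (finishes hour 23), job 5 can start at hour 23 and finishes at hour 26.
Job 1 cannot begin until job 2 (finishes hour 6). It runs from hour 6 to 6 + 2 = hour 8.
All tasks are finished once the last one completes. Finish times: Job 1 at 8, Job 2 at 6, Job 3 at 16, Job 4 at 23, Job 5 at 26, Job 6 at 10, Job 7 at 11. The latest is hour 26.

26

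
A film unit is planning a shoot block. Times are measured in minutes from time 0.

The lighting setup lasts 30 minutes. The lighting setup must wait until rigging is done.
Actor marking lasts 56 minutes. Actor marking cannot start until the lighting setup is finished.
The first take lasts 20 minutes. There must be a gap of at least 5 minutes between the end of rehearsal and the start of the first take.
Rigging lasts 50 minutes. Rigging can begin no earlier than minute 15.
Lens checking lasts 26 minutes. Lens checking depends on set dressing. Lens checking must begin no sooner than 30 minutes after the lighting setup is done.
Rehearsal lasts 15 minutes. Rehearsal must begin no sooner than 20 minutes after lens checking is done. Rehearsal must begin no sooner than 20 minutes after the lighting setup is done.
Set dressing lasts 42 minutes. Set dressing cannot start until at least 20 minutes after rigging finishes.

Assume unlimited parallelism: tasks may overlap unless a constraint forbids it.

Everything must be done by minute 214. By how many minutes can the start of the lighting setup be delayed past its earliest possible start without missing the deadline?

Rigging cannot begin until its own release at minute 15. It runs from minute 15 to 15 + 50 = minute 65.
The lighting setup waits on rigging (finishes minute 65), so it starts at minute 65 and finishes at 65 + 30 = minute 95.

Working backward from the deadline:
The first take has no dependents, so it just needs to finish by minute 214. Starting by 214 − 20 = minute 194 achieves that.
Rehearsal has to be done before the first take (must start by minute 194, minus 5-minute gap → minute 189). That means finishing by minute 189, i.e. starting by 189 − 15 = minute 174.
Lens checking feeds into rehearsal (must start by minute 174, minus 20-minute gap → minute 154); so lens checking must finish by minute 154 and therefore start by minute 128.
Nothing follows actor marking; the deadline of minute 214 is its only limit. It must start by 214 − 56 = minute 158.
For the lighting setup: lens checking (must start by minute 128, minus 30-minute gap → minute 98); actor marking (must start by minute 158); rehearsal (must start by minute 174, minus 20-minute gap → minute 154). The most restrictive is minute 98; with a 30-minute duration, the lighting setup must start by minute 68.
So the lighting setup can start as early as minute 65 and as late as minute 68, giving 68 − 65 = 3 minutes of slack.

3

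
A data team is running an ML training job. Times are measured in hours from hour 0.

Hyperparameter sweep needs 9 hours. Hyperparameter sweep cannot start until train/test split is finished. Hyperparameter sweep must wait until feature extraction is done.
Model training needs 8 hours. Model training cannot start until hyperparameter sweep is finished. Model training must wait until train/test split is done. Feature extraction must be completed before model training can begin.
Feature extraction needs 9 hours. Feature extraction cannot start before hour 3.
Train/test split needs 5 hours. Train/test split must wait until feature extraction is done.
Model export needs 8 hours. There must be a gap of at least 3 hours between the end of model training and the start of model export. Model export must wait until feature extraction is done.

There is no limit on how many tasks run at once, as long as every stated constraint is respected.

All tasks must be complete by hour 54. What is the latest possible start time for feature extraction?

12

Nothing follows model export; the deadline of hour 54 is its only limit. It must start by 54 − 8 = hour 46.
Model training feeds into model export (must start by hour 46, minus 3-hour gap → hour 43); so model training must finish by hour 43 and therefore start by hour 35.
Hyperparameter sweep must finish before model training (must start by hour 35). With a 9-hour duration, hyperparameter sweep must start by 35 − 9 = hour 26.
Train/test split must finish in time for hyperparameter sweep (must start by hour 26); model training (must start by hour 35). The tightest is hour 26, so train/test split must start by 26 − 5 = hour 21.
For feature extraction: train/test split (must start by hour 21); hyperparameter sweep (must start by hour 26); model training (must start by hour 35); model export (must start by hour 46). The most restrictive is hour 21; with a 9-hour duration, feature extraction must start by hour 12.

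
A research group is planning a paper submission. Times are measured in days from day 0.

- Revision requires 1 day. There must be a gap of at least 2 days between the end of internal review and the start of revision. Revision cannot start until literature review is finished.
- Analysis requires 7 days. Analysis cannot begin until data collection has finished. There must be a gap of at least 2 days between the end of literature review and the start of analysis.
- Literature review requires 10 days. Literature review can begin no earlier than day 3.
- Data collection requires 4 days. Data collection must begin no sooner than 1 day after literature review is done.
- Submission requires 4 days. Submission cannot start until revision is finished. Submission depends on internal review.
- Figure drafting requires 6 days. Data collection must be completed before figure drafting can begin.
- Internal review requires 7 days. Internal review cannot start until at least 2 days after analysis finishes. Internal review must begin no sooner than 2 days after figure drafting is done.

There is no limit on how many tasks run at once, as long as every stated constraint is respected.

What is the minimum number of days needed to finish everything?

41

Literature review cannot begin until its own release at day 3. It runs from day 3 to 3 + 10 = day 13.
Data collection waits on literature review (finishes day 13, plus 1-day gap → day 14), so it starts at day 14 and finishes at 14 + 4 = day 18.
After data collection (finishes day 18), figure drafting can start at day 18 and finishes at day 24.
Analysis cannot start until data collection (finishes day 18); literature review (finishes day 13, plus 2-day gap → day 15). The controlling bound is day 18, so analysis finishes at 18 + 7 = day 25.
Internal review has to wait for analysis (finishes day 25, plus 2-day gap → day 27); figure drafting (finishes day 24, plus 2-day gap → day 26). The latest of these is day 27, so internal review runs day 27 to 27 + 7 = day 34.
Revision has to wait for internal review (finishes day 34, plus 2-day gap → day 36); literature review (finishes day 13). The latest of these is day 36, so revision runs day 36 to 36 + 1 = day 37.
Submission cannot start until revision (finishes day 37); internal review (finishes day 34). The controlling bound is day 37, so submission finishes at 37 + 4 = day 41.
All tasks are finished once the last one completes. Finish times: Literature review at 13, Data collection at 18, Analysis at 25, Figure drafting at 24, Internal review at 34, Revision at 37, Submission at 41. The latest is day 41.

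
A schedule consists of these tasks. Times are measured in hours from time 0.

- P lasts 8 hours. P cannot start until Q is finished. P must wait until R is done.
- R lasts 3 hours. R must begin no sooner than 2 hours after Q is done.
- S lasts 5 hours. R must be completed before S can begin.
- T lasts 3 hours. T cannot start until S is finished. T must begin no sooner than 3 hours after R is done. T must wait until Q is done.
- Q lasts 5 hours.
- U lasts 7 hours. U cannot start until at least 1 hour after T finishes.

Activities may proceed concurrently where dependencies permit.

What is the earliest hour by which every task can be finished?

Q can start immediately at hour 0; it finishes at hour 5.
R waits on Q (finishes hour 5, plus 2-hour gap → hour 7), so it starts at hour 7 and finishes at 7 + 3 = hour 10.
S cannot begin until R (finishes hour 10). It runs from hour 10 to 10 + 5 = hour 15.
T has to wait for S (finishes hour 15); R (finishes hour 10, plus 3-hour gap → hour 13); Q (finishes hour 5). The latest of these is hour 15, so T runs hour 15 to 15 + 3 = hour 18.
U cannot begin until T (finishes hour 18, plus 1-hour gap → hour 19). It runs from hour 19 to 19 + 7 = hour 26.
P has to wait for Q (finishes hour 5); R (finishes hour 10). The latest of these is hour 10, so P runs hour 10 to 10 + 8 = hour 18.
All tasks are finished once the last one completes. Finish times: P at 18, Q at 5, R at 10, S at 15, T at 18, U at 26. The latest is hour 26.

26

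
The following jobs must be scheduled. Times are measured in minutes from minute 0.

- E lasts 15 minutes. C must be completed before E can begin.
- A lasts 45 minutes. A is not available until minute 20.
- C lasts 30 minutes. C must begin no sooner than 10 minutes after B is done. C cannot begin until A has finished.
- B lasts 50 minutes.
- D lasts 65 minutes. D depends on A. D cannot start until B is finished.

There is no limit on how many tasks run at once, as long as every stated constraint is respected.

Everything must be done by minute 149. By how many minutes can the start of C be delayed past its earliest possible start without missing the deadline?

B has no prerequisites, so it starts at minute 0 and finishes at minute 50.
A waits on its own release at minute 20, so it starts at minute 20 and finishes at 20 + 45 = minute 65.
C cannot start until B (finishes minute 50, plus 10-minute gap → minute 60); A (finishes minute 65). The controlling bound is minute 65, so C finishes at 65 + 30 = minute 95.

Working backward from the deadline:
To finish by minute 149, E (duration 15) must start no later than minute 134.
C must finish before E (must start by minute 134). With a 30-minute duration, C must start by 134 − 30 = minute 104.
So C can start as early as minute 65 and as late as minute 104, giving 104 − 65 = 39 minutes of slack.

39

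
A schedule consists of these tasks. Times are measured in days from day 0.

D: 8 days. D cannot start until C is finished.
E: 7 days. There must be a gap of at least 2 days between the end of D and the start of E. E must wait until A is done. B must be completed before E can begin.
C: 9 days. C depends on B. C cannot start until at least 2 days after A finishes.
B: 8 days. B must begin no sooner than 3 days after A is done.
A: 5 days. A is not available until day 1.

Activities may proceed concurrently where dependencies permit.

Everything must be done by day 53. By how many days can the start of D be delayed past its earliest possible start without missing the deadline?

A waits on its own release at day 1, so it starts at day 1 and finishes at 1 + 5 = day 6.
After A (finishes day 6, plus 3-day gap → day 9), B can start at day 9 and finishes at day 17.
C has to wait for B (finishes day 17); A (finishes day 6, plus 2-day gap → day 8). The latest of these is day 17, so C runs day 17 to 17 + 9 = day 26.
After C (finishes day 26), D can start at day 26 and finishes at day 34.

Working backward from the deadline:
Nothing follows E; the deadline of day 53 is its only limit. It must start by 53 − 7 = day 46.
D feeds into E (must start by day 46, minus 2-day gap → day 44); so D must finish by day 44 and therefore start by day 36.
So D can start as early as day 26 and as late as day 36, giving 36 − 26 = 10 days of slack.

10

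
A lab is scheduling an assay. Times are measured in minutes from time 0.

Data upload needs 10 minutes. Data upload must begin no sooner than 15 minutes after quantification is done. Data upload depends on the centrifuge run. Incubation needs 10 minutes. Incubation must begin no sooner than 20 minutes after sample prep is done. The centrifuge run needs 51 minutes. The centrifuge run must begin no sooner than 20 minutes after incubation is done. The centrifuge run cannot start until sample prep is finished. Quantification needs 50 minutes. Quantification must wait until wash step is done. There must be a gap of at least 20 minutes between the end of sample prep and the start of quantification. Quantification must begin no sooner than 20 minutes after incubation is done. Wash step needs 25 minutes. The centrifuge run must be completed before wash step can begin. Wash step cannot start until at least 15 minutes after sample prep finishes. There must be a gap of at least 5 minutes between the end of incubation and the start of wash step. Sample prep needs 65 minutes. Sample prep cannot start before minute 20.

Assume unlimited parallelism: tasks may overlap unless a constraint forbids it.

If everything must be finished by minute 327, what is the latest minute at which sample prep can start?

Data upload has no dependents, so it just needs to finish by minute 327. Starting by 327 − 10 = minute 317 achieves that.
Quantification feeds into data upload (must start by minute 317, minus 15-minute gap → minute 302); so quantification must finish by minute 302 and therefore start by minute 252.
Wash step feeds into quantification (must start by minute 252); so wash step must finish by minute 252 and therefore start by minute 227.
The centrifuge run must finish in time for wash step (must start by minute 227); data upload (must start by minute 317). The tightest is minute 227, so the centrifuge run must start by 227 − 51 = minute 176.
Incubation feeds the centrifuge run (must start by minute 176, minus 20-minute gap → minute 156); wash step (must start by minute 227, minus 5-minute gap → minute 222); quantification (must start by minute 252, minus 20-minute gap → minute 232). Taking the minimum, incubation must finish by minute 156 and start by 156 − 10 = minute 146.
Sample prep has several dependents: incubation (must start by minute 146, minus 20-minute gap → minute 126); the centrifuge run (must start by minute 176); wash step (must start by minute 227, minus 15-minute gap → minute 212); quantification (must start by minute 252, minus 20-minute gap → minute 232). The earliest of those limits is minute 126, so sample prep must start by 126 − 65 = minute 61.

61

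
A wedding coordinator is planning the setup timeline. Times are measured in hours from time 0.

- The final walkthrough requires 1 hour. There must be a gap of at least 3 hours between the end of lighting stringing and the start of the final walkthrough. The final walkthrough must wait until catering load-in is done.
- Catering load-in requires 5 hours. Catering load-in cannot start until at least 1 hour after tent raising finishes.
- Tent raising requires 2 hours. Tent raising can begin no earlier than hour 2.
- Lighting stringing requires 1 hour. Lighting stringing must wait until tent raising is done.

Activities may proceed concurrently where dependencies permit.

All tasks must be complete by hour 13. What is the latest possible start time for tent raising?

4

The final walkthrough has no dependents, so it just needs to finish by hour 13. Starting by 13 − 1 = hour 12 achieves that.
Lighting stringing has to be done before the final walkthrough (must start by hour 12, minus 3-hour gap → hour 9). That means finishing by hour 9, i.e. starting by 9 − 1 = hour 8.
Catering load-in has to be done before the final walkthrough (must start by hour 12). That means finishing by hour 12, i.e. starting by 12 − 5 = hour 7.
For tent raising: lighting stringing (must start by hour 8); catering load-in (must start by hour 7, minus 1-hour gap → hour 6). The most restrictive is hour 6; with a 2-hour duration, tent raising must start by hour 4.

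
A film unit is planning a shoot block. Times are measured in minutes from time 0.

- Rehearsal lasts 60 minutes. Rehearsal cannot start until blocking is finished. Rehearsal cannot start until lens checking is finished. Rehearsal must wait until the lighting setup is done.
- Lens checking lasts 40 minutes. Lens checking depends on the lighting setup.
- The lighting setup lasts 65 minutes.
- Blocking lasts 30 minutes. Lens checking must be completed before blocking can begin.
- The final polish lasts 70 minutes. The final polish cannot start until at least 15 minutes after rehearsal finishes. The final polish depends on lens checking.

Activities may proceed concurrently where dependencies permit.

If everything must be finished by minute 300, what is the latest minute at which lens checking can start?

The final polish must finish by minute 300; it takes 70 minutes, so it must start by 300 − 70 = minute 230.
Since the final polish (must start by minute 230, minus 15-minute gap → minute 215) depends on it, rehearsal must finish by minute 215. Backing off its 60-minute duration gives a latest start of minute 155.
Blocking feeds into rehearsal (must start by minute 155); so blocking must finish by minute 155 and therefore start by minute 125.
Lens checking feeds blocking (must start by minute 125); rehearsal (must start by minute 155); the final polish (must start by minute 230). Taking the minimum, lens checking must finish by minute 125 and start by 125 − 40 = minute 85.

85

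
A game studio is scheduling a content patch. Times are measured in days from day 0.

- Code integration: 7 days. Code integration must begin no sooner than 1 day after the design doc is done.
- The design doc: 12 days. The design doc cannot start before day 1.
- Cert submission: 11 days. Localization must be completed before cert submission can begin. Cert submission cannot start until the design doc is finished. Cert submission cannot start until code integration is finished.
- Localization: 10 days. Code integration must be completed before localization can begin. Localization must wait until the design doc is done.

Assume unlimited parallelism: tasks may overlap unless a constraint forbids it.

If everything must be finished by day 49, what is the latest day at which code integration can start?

21

To finish by day 49, cert submission (duration 11) must start no later than day 38.
Localization has to be done before cert submission (must start by day 38). That means finishing by day 38, i.e. starting by 38 − 10 = day 28.
Code integration has several dependents: localization (must start by day 28); cert submission (must start by day 38). The earliest of those limits is day 28, so code integration must start by 28 − 7 = day 21.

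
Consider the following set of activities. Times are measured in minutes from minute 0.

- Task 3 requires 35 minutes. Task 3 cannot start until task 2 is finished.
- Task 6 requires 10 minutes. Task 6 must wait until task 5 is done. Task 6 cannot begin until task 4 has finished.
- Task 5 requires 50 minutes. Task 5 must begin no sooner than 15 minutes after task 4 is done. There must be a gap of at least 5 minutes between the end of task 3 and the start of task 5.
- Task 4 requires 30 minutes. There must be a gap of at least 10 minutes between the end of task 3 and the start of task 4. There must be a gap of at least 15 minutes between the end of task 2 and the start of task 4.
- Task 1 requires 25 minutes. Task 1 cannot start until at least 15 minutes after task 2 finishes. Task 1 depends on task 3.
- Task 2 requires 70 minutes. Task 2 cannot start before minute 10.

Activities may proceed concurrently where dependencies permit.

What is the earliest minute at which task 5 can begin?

170

Task 2 cannot begin until its own release at minute 10. It runs from minute 10 to 10 + 70 = minute 80.
Task 3 waits on task 2 (finishes minute 80), so it starts at minute 80 and finishes at 80 + 35 = minute 115.
For task 4: task 3 (finishes minute 115, plus 10-minute gap → minute 125); task 2 (finishes minute 80, plus 15-minute gap → minute 95). Taking the maximum gives a start of minute 125, and it finishes at 125 + 30 = minute 155.
Task 5 waits on task 4 (finishes minute 155, plus 15-minute gap → minute 170); task 3 (finishes minute 115, plus 5-minute gap → minute 120). The latest of these is minute 170, which is the earliest task 5 can start.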